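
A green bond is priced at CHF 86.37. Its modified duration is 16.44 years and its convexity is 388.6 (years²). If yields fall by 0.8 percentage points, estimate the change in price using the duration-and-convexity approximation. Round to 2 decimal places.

+CHF 12.43

Duration effect: -D_mod·Δy = -16.44 × (-0.008) = +0.131520
Convexity effect: ½·C·(Δy)² = 0.5 × 388.6 × (-0.008)² = +0.0124352
ΔP/P ≈ +0.131520 + 0.0124352 = +0.1439552
ΔP ≈ 86.37 × (+0.1439552) = +12.433410624.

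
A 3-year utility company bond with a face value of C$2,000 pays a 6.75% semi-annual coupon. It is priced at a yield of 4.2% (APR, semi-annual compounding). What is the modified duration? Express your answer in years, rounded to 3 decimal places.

Periodic yield y = 0.021. First find Macaulay duration:
  t   CF        PV=CF/(1+0.021)^t    t·PV
  1        67.50        66.1117        66.1117
  2        67.50        64.7519       129.5037
  3        67.50        63.4200       190.2601
  4        67.50        62.1156       248.4625
  5        67.50        60.8380       304.1901
  6     2,067.50     1,825.1185    10,950.7110
  Σ                  2,142.3557    11,889.2390
P = 2,142.3557; Macaulay duration = 11,889.2390 / 2,142.3557 = 5.54961 half-year periods = 2.77481 years.
Modified duration = D_Mac / (1 + y) = 2.77481 / 1.021 = 2.71773 years.

2.718 years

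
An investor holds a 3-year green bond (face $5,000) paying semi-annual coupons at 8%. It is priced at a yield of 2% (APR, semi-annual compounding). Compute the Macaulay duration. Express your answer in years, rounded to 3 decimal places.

2.750 years

Periodic yield y = 0.01. Discount each cash flow and weight by its period:
  t   CF        PV=CF/(1+0.01)^t    t·PV
  1       200.00       198.0198       198.0198
  2       200.00       196.0592       392.1184
  3       200.00       194.1180       582.3541
  4       200.00       192.1961       768.7843
  5       200.00       190.2931       951.4657
  6     5,200.00     4,898.6352    29,391.8113
  Σ                  5,869.3215    32,284.5536
Price P = Σ PV = 5,869.3215.
Macaulay duration = Σ(t·PV) / P = 32,284.5536 / 5,869.3215 = 5.50056 half-year periods.
In years: 5.50056 / 2 = 2.75028 years.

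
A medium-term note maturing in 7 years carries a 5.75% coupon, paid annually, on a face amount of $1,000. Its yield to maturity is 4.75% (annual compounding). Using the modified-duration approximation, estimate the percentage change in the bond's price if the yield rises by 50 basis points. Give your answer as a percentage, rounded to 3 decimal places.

Periodic yield y = 0.0475. Modified duration first:
  t   CF        PV=CF/(1+0.0475)^t    t·PV
  1        57.50        54.8926        54.8926
  2        57.50        52.4034       104.8069
  3        57.50        50.0271       150.0814
  4        57.50        47.7586       191.0345
  5        57.50        45.5929       227.9647
  6        57.50        43.5255       261.1529
  7     1,057.50       764.1914     5,349.3399
  Σ                  1,058.3917     6,339.2730
P = 1,058.3917; D_Mac = 5.98953 yrs; D_mod = 5.98953/(1+0.0475) = 5.71793 yrs.
ΔP/P ≈ -D_mod · Δy = -5.71793 × (+0.005) = -0.028590 = -2.8590%.

-2.859%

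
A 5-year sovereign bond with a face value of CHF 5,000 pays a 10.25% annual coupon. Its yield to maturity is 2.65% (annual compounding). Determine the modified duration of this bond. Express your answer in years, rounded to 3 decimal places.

Periodic yield y = 0.0265. First find Macaulay duration:
  t   CF        PV=CF/(1+0.0265)^t    t·PV
  1       512.50       499.2694       499.2694
  2       512.50       486.3803       972.7606
  3       512.50       473.8239     1,421.4718
  4       512.50       461.5918     1,846.3671
  5     5,512.50     4,836.7522    24,183.7608
  Σ                  6,757.8175    28,923.6296
P = 6,757.8175; Macaulay duration = 28,923.6296 / 6,757.8175 = 4.28003 years.
Modified duration = D_Mac / (1 + y) = 4.28003 / 1.0265 = 4.16953 years.

4.170 years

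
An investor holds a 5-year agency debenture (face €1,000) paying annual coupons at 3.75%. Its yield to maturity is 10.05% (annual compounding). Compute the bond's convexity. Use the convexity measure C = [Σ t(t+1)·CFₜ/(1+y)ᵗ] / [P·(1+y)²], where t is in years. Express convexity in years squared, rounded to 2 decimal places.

22.10

With y = 0.1005:
  t   CF        PV=CF/(1+0.1005)^t    t·PV        t(t+1)·PV
  1        37.50        34.0754        34.0754          68.1508
  2        37.50        30.9636        61.9272         185.7815
  3        37.50        28.1359        84.4078         337.6310
  4        37.50        25.5665       102.2660         511.3298
  5     1,037.50       642.7438     3,213.7188      19,282.3129
  Σ                    761.4852     3,496.3951      20,385.2060
P = 761.4852.
Convexity = Σ t(t+1)·PV / [P·(1+y)²] = 20,385.2060 / (761.4852 × 1.211100) = 22.10414.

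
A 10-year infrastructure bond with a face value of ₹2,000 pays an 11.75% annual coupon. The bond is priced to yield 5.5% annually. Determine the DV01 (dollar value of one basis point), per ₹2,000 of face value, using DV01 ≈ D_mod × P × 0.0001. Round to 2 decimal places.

₹1.96

Periodic yield y = 0.055.
  t   CF        PV=CF/(1+0.055)^t    t·PV
  1       235.00       222.7488       222.7488
  2       235.00       211.1363       422.2726
  3       235.00       200.1292       600.3876
  4       235.00       189.6959       758.7837
  5       235.00       179.8066       899.0329
  6       235.00       170.4328     1,022.5966
  7       235.00       161.5477     1,130.8336
  8       235.00       153.1257     1,225.0059
  9       235.00       145.1429     1,306.2859
  10    2,235.00     1,308.4373    13,084.3735
  Σ                  2,942.2032    20,672.3211
P = 2,942.2032; D_Mac = 7.02614 yrs; D_mod = 6.65984 yrs.
DV01 ≈ 6.65984 × 2,942.2032 × 0.0001 = 1.959462.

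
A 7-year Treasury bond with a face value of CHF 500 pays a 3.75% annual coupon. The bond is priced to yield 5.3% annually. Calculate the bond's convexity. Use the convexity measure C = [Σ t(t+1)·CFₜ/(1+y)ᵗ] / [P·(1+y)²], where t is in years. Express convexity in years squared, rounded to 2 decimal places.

With y = 0.053:
  t   CF        PV=CF/(1+0.053)^t    t·PV        t(t+1)·PV
  1        18.75        17.8063        17.8063          35.6125
  2        18.75        16.9100        33.8201         101.4602
  3        18.75        16.0589        48.1767         192.7070
  4        18.75        15.2506        61.0025         305.0126
  5        18.75        14.4830        72.4151         434.4909
  6        18.75        13.7541        82.5244         577.6707
  7       518.75       361.3762     2,529.6332      20,237.0656
  Σ                    455.6391     2,845.3783      21,884.0194
P = 455.6391.
Convexity = Σ t(t+1)·PV / [P·(1+y)²] = 21,884.0194 / (455.6391 × 1.108809) = 43.31610.

43.32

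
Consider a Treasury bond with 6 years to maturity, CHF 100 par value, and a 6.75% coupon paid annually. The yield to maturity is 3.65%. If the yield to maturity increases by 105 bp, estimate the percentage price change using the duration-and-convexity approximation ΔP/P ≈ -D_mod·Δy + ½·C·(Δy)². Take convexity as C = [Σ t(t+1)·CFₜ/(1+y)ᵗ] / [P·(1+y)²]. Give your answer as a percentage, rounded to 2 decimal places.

-5.09%

With y = 0.0365:
  t   CF        PV=CF/(1+0.0365)^t    t·PV        t(t+1)·PV
  1         6.75         6.5123         6.5123          13.0246
  2         6.75         6.2830        12.5659          37.6978
  3         6.75         6.0617        18.1852          72.7406
  4         6.75         5.8483        23.3930         116.9652
  5         6.75         5.6423        28.2116         169.2694
  6       106.75        86.0899       516.5392       3,615.7745
  Σ                    116.4374       605.4072       4,025.4721
P = 116.4374; D_Mac = 5.19942 yrs; D_mod = 5.01632 yrs; C = 32.17997.
Duration effect: -5.01632 × (+0.0105) = -0.052671
Convexity effect: 0.5 × 32.17997 × (0.0105)² = +0.0017739
ΔP/P ≈ -0.052671 + 0.0017739 = -0.050897 = -5.0897%.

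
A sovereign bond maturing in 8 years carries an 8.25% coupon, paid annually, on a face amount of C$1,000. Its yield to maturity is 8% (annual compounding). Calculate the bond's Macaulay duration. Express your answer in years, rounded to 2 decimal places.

Periodic yield y = 0.08. Discount each cash flow and weight by its year:
  t   CF        PV=CF/(1+0.08)^t    t·PV
  1        82.50        76.3889        76.3889
  2        82.50        70.7305       141.4609
  3        82.50        65.4912       196.4735
  4        82.50        60.6400       242.5599
  5        82.50        56.1481       280.7406
  6        82.50        51.9890       311.9340
  7        82.50        48.1380       336.9657
  8     1,082.50       584.8411     4,678.7285
  Σ                  1,014.3666     6,265.2519
Price P = Σ PV = 1,014.3666.
Macaulay duration = Σ(t·PV) / P = 6,265.2519 / 1,014.3666 = 6.17652 years.

6.18 years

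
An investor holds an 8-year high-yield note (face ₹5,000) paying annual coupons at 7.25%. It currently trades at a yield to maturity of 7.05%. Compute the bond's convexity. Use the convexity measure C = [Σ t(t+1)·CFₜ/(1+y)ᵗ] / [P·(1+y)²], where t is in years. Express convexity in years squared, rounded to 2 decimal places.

With y = 0.0705:
  t   CF        PV=CF/(1+0.0705)^t    t·PV        t(t+1)·PV
  1       362.50       338.6268       338.6268         677.2536
  2       362.50       316.3258       632.6517       1,897.9550
  3       362.50       295.4935       886.4806       3,545.9225
  4       362.50       276.0332     1,104.1328       5,520.6641
  5       362.50       257.8545     1,289.2723       7,735.6339
  6       362.50       240.8729     1,445.2375      10,116.6627
  7       362.50       225.0097     1,575.0681      12,600.5452
  8     5,362.50     3,109.3809    24,875.0475     223,875.4277
  Σ                  5,059.5975    32,146.5174     265,970.0648
P = 5,059.5975.
Convexity = Σ t(t+1)·PV / [P·(1+y)²] = 265,970.0648 / (5,059.5975 × 1.145970) = 45.87155.

45.87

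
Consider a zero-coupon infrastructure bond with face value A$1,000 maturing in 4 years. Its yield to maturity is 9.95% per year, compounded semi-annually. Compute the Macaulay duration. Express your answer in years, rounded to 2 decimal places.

4.00 years

A zero-coupon bond has a single cash flow at maturity, so its Macaulay duration equals its maturity: 4 years.
(Equivalently: 8 semi-annual periods ÷ 2 = 4 years.)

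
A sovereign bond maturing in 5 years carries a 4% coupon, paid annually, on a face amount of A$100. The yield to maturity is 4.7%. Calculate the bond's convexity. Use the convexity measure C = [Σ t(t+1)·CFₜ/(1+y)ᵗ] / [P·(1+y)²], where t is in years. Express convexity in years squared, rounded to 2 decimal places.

24.63

With y = 0.047:
  t   CF        PV=CF/(1+0.047)^t    t·PV        t(t+1)·PV
  1         4.00         3.8204         3.8204           7.6409
  2         4.00         3.6489         7.2979          21.8936
  3         4.00         3.4851        10.4554          41.8217
  4         4.00         3.3287        13.3148          66.5738
  5       104.00        82.6609       413.3043       2,479.8259
  Σ                     96.9441       448.1928       2,617.7558
P = 96.9441.
Convexity = Σ t(t+1)·PV / [P·(1+y)²] = 2,617.7558 / (96.9441 × 1.096209) = 24.63284.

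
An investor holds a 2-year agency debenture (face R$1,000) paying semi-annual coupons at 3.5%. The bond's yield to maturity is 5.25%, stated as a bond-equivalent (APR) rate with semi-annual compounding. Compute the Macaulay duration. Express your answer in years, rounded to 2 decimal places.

Periodic yield y = 0.02625. Discount each cash flow and weight by its period:
  t   CF        PV=CF/(1+0.02625)^t    t·PV
  1        17.50        17.0524        17.0524
  2        17.50        16.6162        33.2324
  3        17.50        16.1912        48.5735
  4     1,017.50       917.3218     3,669.2874
  Σ                    967.1816     3,768.1457
Price P = Σ PV = 967.1816.
Macaulay duration = Σ(t·PV) / P = 3,768.1457 / 967.1816 = 3.89601 half-year periods.
In years: 3.89601 / 2 = 1.94800 years.

1.95 years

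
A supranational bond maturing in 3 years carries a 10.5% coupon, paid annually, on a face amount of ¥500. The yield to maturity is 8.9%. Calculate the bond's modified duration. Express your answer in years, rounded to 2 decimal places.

2.51 years

Periodic yield y = 0.089. First find Macaulay duration:
  t   CF        PV=CF/(1+0.089)^t    t·PV
  1        52.50        48.2094        48.2094
  2        52.50        44.2694        88.5388
  3       552.50       427.8077     1,283.4232
  Σ                    520.2865     1,420.1714
P = 520.2865; Macaulay duration = 1,420.1714 / 520.2865 = 2.72959 years.
Modified duration = D_Mac / (1 + y) = 2.72959 / 1.089 = 2.50652 years.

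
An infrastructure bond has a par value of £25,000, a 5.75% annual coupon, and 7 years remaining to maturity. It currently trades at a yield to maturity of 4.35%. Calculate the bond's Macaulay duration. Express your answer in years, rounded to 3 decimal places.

Periodic yield y = 0.0435. Discount each cash flow and weight by its year:
  t   CF        PV=CF/(1+0.0435)^t    t·PV
  1     1,437.50     1,377.5755     1,377.5755
  2     1,437.50     1,320.1490     2,640.2980
  3     1,437.50     1,265.1164     3,795.3493
  4     1,437.50     1,212.3780     4,849.5119
  5     1,437.50     1,161.8380     5,809.1901
  6     1,437.50     1,113.4049     6,680.4295
  7    26,437.50    19,623.3528   137,363.4693
  Σ                 27,073.8145   162,515.8235
Price P = Σ PV = 27,073.8145.
Macaulay duration = Σ(t·PV) / P = 162,515.8235 / 27,073.8145 = 6.00269 years.

6.003 years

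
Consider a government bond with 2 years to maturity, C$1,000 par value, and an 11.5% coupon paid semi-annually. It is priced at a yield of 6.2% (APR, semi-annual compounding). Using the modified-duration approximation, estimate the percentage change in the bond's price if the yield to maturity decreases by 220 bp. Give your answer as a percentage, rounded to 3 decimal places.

Periodic yield y = 0.031. Modified duration first:
  t   CF        PV=CF/(1+0.031)^t    t·PV
  1        57.50        55.7711        55.7711
  2        57.50        54.0942       108.1884
  3        57.50        52.4677       157.4030
  4     1,057.50       935.9351     3,743.7402
  Σ                  1,098.2680     4,065.1027
P = 1,098.2680; D_Mac = 3.70138 half-year periods = 1.85069 yrs; D_mod = 1.85069/(1+0.031) = 1.79504 yrs.
ΔP/P ≈ -D_mod · Δy = -1.79504 × (-0.022) = +0.039491 = +3.9491%.

+3.949%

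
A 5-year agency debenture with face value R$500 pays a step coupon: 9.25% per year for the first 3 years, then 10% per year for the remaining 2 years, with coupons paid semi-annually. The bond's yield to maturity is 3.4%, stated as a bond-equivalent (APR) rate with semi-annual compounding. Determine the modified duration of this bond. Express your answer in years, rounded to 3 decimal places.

Periodic yield y = 0.017. First find Macaulay duration:
  t   CF        PV=CF/(1+0.017)^t    t·PV
  1       23.125        22.7384        22.7384
  2       23.125        22.3584        44.7167
  3       23.125        21.9846        65.9538
  4       23.125        21.6171        86.4685
  5       23.125        21.2558       106.2789
  6       23.125        20.9005       125.4028
  7       25.000        22.2174       155.5218
  8       25.000        21.8460       174.7682
  9       25.000        21.4808       193.3276
  10     525.000       443.5573     4,435.5734
  Σ                    639.9564     5,410.7503
P = 639.9564; Macaulay duration = 5,410.7503 / 639.9564 = 8.45487 half-year periods = 4.22744 years.
Modified duration = D_Mac / (1 + y) = 4.22744 / 1.017 = 4.15677 years.

4.157 years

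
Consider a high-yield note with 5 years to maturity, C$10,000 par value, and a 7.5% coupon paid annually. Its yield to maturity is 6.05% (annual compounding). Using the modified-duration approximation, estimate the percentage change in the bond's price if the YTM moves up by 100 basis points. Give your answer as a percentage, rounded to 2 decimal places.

-4.12%

Periodic yield y = 0.0605. Modified duration first:
  t   CF        PV=CF/(1+0.0605)^t    t·PV
  1       750.00       707.2136       707.2136
  2       750.00       666.8681     1,333.7361
  3       750.00       628.8242     1,886.4726
  4       750.00       592.9507     2,371.8027
  5    10,750.00     8,014.1063    40,070.5316
  Σ                 10,609.9628    46,369.7566
P = 10,609.9628; D_Mac = 4.37040 yrs; D_mod = 4.37040/(1+0.0605) = 4.12107 yrs.
ΔP/P ≈ -D_mod · Δy = -4.12107 × (+0.01) = -0.041211 = -4.1211%.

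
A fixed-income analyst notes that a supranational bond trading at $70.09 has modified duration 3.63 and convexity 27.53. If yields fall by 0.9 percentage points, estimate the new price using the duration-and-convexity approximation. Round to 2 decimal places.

Duration effect: -D_mod·Δy = -3.63 × (-0.009) = +0.032670
Convexity effect: ½·C·(Δy)² = 0.5 × 27.53 × (-0.009)² = +0.001114965
ΔP/P ≈ +0.032670 + 0.001114965 = +0.033784965
New price ≈ 70.09 × (1 + 0.033784965) = 72.45798819685.

$72.46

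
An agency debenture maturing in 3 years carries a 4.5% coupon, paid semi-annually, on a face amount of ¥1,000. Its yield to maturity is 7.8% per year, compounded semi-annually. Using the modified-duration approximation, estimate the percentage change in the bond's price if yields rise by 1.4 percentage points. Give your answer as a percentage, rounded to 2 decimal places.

Periodic yield y = 0.039. Modified duration first:
  t   CF        PV=CF/(1+0.039)^t    t·PV
  1        22.50        21.6554        21.6554
  2        22.50        20.8426        41.6852
  3        22.50        20.0602        60.1807
  4        22.50        19.3072        77.2290
  5        22.50        18.5825        92.9126
  6     1,022.50       812.7744     4,876.6466
  Σ                    913.2224     5,170.3095
P = 913.2224; D_Mac = 5.66161 half-year periods = 2.83081 yrs; D_mod = 2.83081/(1+0.039) = 2.72455 yrs.
ΔP/P ≈ -D_mod · Δy = -2.72455 × (+0.014) = -0.038144 = -3.8144%.

-3.81%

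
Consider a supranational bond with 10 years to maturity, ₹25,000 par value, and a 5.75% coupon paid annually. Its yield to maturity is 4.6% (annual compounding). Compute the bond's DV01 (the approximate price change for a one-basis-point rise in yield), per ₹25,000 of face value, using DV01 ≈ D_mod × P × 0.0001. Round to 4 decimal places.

Periodic yield y = 0.046.
  t   CF        PV=CF/(1+0.046)^t    t·PV
  1     1,437.50     1,374.2830     1,374.2830
  2     1,437.50     1,313.8461     2,627.6921
  3     1,437.50     1,256.0670     3,768.2009
  4     1,437.50     1,200.8289     4,803.3154
  5     1,437.50     1,148.0199     5,740.0997
  6     1,437.50     1,097.5334     6,585.2004
  7     1,437.50     1,049.2671     7,344.8698
  8     1,437.50     1,003.1234     8,024.9875
  9     1,437.50       959.0090     8,631.0812
  10   26,437.50    16,861.7847   168,617.8469
  Σ                 27,263.7625   217,517.5769
P = 27,263.7625; D_Mac = 7.97827 yrs; D_mod = 7.62741 yrs.
DV01 ≈ 7.62741 × 27,263.7625 × 0.0001 = 20.795179.

₹20.7952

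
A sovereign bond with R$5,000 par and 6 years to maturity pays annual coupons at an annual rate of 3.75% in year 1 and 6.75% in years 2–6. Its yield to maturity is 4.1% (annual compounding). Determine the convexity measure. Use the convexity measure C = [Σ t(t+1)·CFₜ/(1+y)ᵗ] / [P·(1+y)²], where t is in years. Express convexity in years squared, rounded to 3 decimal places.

With y = 0.041:
  t   CF        PV=CF/(1+0.041)^t    t·PV        t(t+1)·PV
  1       187.50       180.1153       180.1153         360.2305
  2       337.50       311.4385       622.8770       1,868.6311
  3       337.50       299.1724       897.5173       3,590.0693
  4       337.50       287.3895     1,149.5579       5,747.7895
  5       337.50       276.0706     1,380.3529       8,282.1174
  6     5,337.50     4,194.0491    25,164.2946     176,150.0624
  Σ                  5,548.2354    29,394.7151     195,998.9003
P = 5,548.2354.
Convexity = Σ t(t+1)·PV / [P·(1+y)²] = 195,998.9003 / (5,548.2354 × 1.083681) = 32.59848.

32.598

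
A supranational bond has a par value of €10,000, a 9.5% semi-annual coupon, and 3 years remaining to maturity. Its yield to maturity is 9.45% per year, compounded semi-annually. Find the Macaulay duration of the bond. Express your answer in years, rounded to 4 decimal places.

Periodic yield y = 0.04725. Discount each cash flow and weight by its period:
  t   CF        PV=CF/(1+0.04725)^t    t·PV
  1       475.00       453.5689       453.5689
  2       475.00       433.1047       866.2093
  3       475.00       413.5638     1,240.6914
  4       475.00       394.9045     1,579.6182
  5       475.00       377.0872     1,885.4359
  6    10,475.00     7,940.5725    47,643.4352
  Σ                 10,012.8016    53,668.9589
Price P = Σ PV = 10,012.8016.
Macaulay duration = Σ(t·PV) / P = 53,668.9589 / 10,012.8016 = 5.36003 half-year periods.
In years: 5.36003 / 2 = 2.68002 years.

2.6800 years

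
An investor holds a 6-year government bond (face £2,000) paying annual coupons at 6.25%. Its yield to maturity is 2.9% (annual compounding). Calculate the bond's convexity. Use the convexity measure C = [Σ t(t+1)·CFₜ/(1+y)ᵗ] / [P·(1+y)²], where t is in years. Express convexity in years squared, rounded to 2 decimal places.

With y = 0.029:
  t   CF        PV=CF/(1+0.029)^t    t·PV        t(t+1)·PV
  1       125.00       121.4772       121.4772         242.9543
  2       125.00       118.0536       236.1072         708.3216
  3       125.00       114.7265       344.1796       1,376.7185
  4       125.00       111.4932       445.9729       2,229.8647
  5       125.00       108.3511       541.7553       3,250.5316
  6     2,125.00     1,790.0563    10,740.3377      75,182.3638
  Σ                  2,364.1579    12,429.8299      82,990.7545
P = 2,364.1579.
Convexity = Σ t(t+1)·PV / [P·(1+y)²] = 82,990.7545 / (2,364.1579 × 1.058841) = 33.15297.

33.15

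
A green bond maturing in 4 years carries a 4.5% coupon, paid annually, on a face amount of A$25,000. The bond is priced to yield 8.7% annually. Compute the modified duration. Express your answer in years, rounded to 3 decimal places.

Periodic yield y = 0.087. First find Macaulay duration:
  t   CF        PV=CF/(1+0.087)^t    t·PV
  1     1,125.00     1,034.9586     1,034.9586
  2     1,125.00       952.1238     1,904.2477
  3     1,125.00       875.9189     2,627.7567
  4    26,125.00    18,712.7719    74,851.0874
  Σ                 21,575.7732    80,418.0503
P = 21,575.7732; Macaulay duration = 80,418.0503 / 21,575.7732 = 3.72724 years.
Modified duration = D_Mac / (1 + y) = 3.72724 / 1.087 = 3.42892 years.

3.429 years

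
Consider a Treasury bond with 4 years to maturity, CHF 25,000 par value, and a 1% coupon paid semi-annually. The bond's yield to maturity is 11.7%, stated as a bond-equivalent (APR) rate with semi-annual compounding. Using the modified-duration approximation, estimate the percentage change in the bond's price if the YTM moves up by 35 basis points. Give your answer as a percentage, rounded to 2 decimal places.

Periodic yield y = 0.0585. Modified duration first:
  t   CF        PV=CF/(1+0.0585)^t    t·PV
  1       125.00       118.0916       118.0916
  2       125.00       111.5651       223.1302
  3       125.00       105.3992       316.1977
  4       125.00        99.5741       398.2966
  5       125.00        94.0710       470.3549
  6       125.00        88.8720       533.2319
  7       125.00        83.9603       587.7221
  8    25,125.00    15,943.3350   127,546.6800
  Σ                 16,644.8684   130,193.7049
P = 16,644.8684; D_Mac = 7.82185 half-year periods = 3.91093 yrs; D_mod = 3.91093/(1+0.0585) = 3.69478 yrs.
ΔP/P ≈ -D_mod · Δy = -3.69478 × (+0.0035) = -0.012932 = -1.2932%.

-1.29%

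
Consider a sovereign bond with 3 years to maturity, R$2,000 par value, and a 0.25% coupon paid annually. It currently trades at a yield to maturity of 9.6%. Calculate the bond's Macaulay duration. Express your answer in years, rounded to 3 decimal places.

Periodic yield y = 0.096. Discount each cash flow and weight by its year:
  t   CF        PV=CF/(1+0.096)^t    t·PV
  1         5.00         4.5620         4.5620
  2         5.00         4.1624         8.3249
  3     2,005.00     1,522.9397     4,568.8192
  Σ                  1,531.6642     4,581.7061
Price P = Σ PV = 1,531.6642.
Macaulay duration = Σ(t·PV) / P = 4,581.7061 / 1,531.6642 = 2.99133 years.

2.991 years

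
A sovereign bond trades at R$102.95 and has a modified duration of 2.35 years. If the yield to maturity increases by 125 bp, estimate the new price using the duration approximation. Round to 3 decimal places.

Duration approximation: ΔP/P ≈ -D_mod · Δy = -2.35 × (+0.0125) = -0.029375.
New price ≈ 102.95 × (1 - 0.029375) = 99.92584375.

R$99.926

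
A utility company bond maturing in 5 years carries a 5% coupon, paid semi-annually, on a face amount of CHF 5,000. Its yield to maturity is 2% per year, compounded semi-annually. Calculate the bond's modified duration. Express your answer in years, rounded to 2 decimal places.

Periodic yield y = 0.01. First find Macaulay duration:
  t   CF        PV=CF/(1+0.01)^t    t·PV
  1       125.00       123.7624       123.7624
  2       125.00       122.5370       245.0740
  3       125.00       121.3238       363.9713
  4       125.00       120.1225       480.4902
  5       125.00       118.9332       594.6661
  6       125.00       117.7557       706.5339
  7       125.00       116.5898       816.1283
  8       125.00       115.4354       923.4832
  9       125.00       114.2925     1,028.6323
  10    5,125.00     4,639.5956    46,395.9564
  Σ                  5,710.3478    51,678.6981
P = 5,710.3478; Macaulay duration = 51,678.6981 / 5,710.3478 = 9.05001 half-year periods = 4.52500 years.
Modified duration = D_Mac / (1 + y) = 4.52500 / 1.01 = 4.48020 years.

4.48 years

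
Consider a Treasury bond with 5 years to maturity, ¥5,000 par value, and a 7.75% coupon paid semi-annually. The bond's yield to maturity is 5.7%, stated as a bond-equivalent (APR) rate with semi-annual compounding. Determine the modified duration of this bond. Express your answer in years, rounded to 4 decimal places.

4.1573 years

Periodic yield y = 0.0285. First find Macaulay duration:
  t   CF        PV=CF/(1+0.0285)^t    t·PV
  1       193.75       188.3811       188.3811
  2       193.75       183.1610       366.3221
  3       193.75       178.0856       534.2568
  4       193.75       173.1508       692.6032
  5       193.75       168.3528       841.7638
  6       193.75       163.6877       982.1259
  7       193.75       159.1518     1,114.0628
  8       193.75       154.7417     1,237.9335
  9       193.75       150.4538     1,354.0838
  10    5,193.75     3,921.3723    39,213.7234
  Σ                  5,440.5386    46,525.2566
P = 5,440.5386; Macaulay duration = 46,525.2566 / 5,440.5386 = 8.55159 half-year periods = 4.27580 years.
Modified duration = D_Mac / (1 + y) = 4.27580 / 1.0285 = 4.15731 years.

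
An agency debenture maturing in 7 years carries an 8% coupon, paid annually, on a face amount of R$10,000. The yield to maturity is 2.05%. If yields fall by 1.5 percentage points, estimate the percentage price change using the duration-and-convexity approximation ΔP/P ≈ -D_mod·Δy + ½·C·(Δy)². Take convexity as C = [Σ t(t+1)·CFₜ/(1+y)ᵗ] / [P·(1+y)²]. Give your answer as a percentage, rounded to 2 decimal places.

+9.07%

With y = 0.0205:
  t   CF        PV=CF/(1+0.0205)^t    t·PV        t(t+1)·PV
  1       800.00       783.9294       783.9294       1,567.8589
  2       800.00       768.1817     1,536.3634       4,609.0903
  3       800.00       752.7503     2,258.2510       9,033.0041
  4       800.00       737.6289     2,950.5158      14,752.5789
  5       800.00       722.8113     3,614.0566      21,684.3394
  6       800.00       708.2913     4,249.7480      29,748.2363
  7    10,800.00     9,369.8512    65,588.9581     524,711.6649
  Σ                 13,843.4443    80,981.8224     606,106.7728
P = 13,843.4443; D_Mac = 5.84983 yrs; D_mod = 5.73232 yrs; C = 42.04157.
Duration effect: -5.73232 × (-0.015) = +0.085985
Convexity effect: 0.5 × 42.04157 × (-0.015)² = +0.0047297
ΔP/P ≈ +0.085985 + 0.0047297 = +0.090714 = +9.0714%.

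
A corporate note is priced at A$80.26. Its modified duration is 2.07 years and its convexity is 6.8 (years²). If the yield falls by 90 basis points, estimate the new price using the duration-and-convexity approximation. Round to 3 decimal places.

A$81.777

Duration effect: -D_mod·Δy = -2.07 × (-0.009) = +0.018630
Convexity effect: ½·C·(Δy)² = 0.5 × 6.8 × (-0.009)² = +0.0002754
ΔP/P ≈ +0.018630 + 0.0002754 = +0.0189054
New price ≈ 80.26 × (1 + 0.0189054) = 81.777347404.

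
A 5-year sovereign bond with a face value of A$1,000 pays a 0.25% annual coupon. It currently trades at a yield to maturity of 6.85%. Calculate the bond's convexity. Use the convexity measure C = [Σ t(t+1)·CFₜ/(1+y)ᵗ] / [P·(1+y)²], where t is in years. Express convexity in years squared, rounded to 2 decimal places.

With y = 0.0685:
  t   CF        PV=CF/(1+0.0685)^t    t·PV        t(t+1)·PV
  1         2.50         2.3397         2.3397           4.6795
  2         2.50         2.1897         4.3795          13.1384
  3         2.50         2.0494         6.1481          24.5922
  4         2.50         1.9180         7.6719          38.3594
  5     1,002.50       719.7998     3,598.9992      21,593.9953
  Σ                    728.2966     3,619.5384      21,674.7648
P = 728.2966.
Convexity = Σ t(t+1)·PV / [P·(1+y)²] = 21,674.7648 / (728.2966 × 1.141692) = 26.06736.

26.07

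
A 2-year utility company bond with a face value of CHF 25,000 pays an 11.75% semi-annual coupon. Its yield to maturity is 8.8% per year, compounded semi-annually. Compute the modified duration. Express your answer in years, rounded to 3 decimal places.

Periodic yield y = 0.044. First find Macaulay duration:
  t   CF        PV=CF/(1+0.044)^t    t·PV
  1     1,468.75     1,406.8487     1,406.8487
  2     1,468.75     1,347.5562     2,695.1124
  3     1,468.75     1,290.7626     3,872.2879
  4    26,468.75    22,280.8337    89,123.3348
  Σ                 26,326.0012    97,097.5838
P = 26,326.0012; Macaulay duration = 97,097.5838 / 26,326.0012 = 3.68828 half-year periods = 1.84414 years.
Modified duration = D_Mac / (1 + y) = 1.84414 / 1.044 = 1.76642 years.

1.766 years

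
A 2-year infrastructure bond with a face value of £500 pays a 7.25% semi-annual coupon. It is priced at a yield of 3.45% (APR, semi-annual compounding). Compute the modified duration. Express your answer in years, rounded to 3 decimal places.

1.869 years

Periodic yield y = 0.01725. First find Macaulay duration:
  t   CF        PV=CF/(1+0.01725)^t    t·PV
  1       18.125        17.8176        17.8176
  2       18.125        17.5155        35.0310
  3       18.125        17.2185        51.6555
  4      518.125       483.8645     1,935.4580
  Σ                    536.4161     2,039.9621
P = 536.4161; Macaulay duration = 2,039.9621 / 536.4161 = 3.80295 half-year periods = 1.90147 years.
Modified duration = D_Mac / (1 + y) = 1.90147 / 1.01725 = 1.86923 years.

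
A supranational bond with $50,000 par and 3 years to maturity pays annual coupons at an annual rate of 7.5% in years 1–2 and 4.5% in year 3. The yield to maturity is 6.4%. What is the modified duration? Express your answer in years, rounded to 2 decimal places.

2.63 years

Periodic yield y = 0.064. First find Macaulay duration:
  t   CF        PV=CF/(1+0.064)^t    t·PV
  1     3,750.00     3,524.4361     3,524.4361
  2     3,750.00     3,312.4399     6,624.8799
  3    52,250.00    43,377.1896   130,131.5689
  Σ                 50,214.0656   140,280.8848
P = 50,214.0656; Macaulay duration = 140,280.8848 / 50,214.0656 = 2.79366 years.
Modified duration = D_Mac / (1 + y) = 2.79366 / 1.064 = 2.62562 years.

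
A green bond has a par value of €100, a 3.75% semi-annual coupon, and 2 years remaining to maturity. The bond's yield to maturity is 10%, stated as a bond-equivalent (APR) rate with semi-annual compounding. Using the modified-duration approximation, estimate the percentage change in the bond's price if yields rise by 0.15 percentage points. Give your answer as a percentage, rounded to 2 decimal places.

Periodic yield y = 0.05. Modified duration first:
  t   CF        PV=CF/(1+0.05)^t    t·PV
  1        1.875         1.7857         1.7857
  2        1.875         1.7007         3.4014
  3        1.875         1.6197         4.8591
  4      101.875        83.8128       335.2513
  Σ                     88.9189       345.2974
P = 88.9189; D_Mac = 3.88328 half-year periods = 1.94164 yrs; D_mod = 1.94164/(1+0.05) = 1.84918 yrs.
ΔP/P ≈ -D_mod · Δy = -1.84918 × (+0.0015) = -0.002774 = -0.2774%.

-0.28%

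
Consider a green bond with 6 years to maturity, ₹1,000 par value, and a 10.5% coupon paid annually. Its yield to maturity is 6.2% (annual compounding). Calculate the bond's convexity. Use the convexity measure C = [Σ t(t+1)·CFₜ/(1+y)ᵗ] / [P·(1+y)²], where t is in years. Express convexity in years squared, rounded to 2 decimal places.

27.95

With y = 0.062:
  t   CF        PV=CF/(1+0.062)^t    t·PV        t(t+1)·PV
  1       105.00        98.8701        98.8701         197.7401
  2       105.00        93.0980       186.1960         558.5879
  3       105.00        87.6629       262.9886       1,051.9546
  4       105.00        82.5451       330.1803       1,650.9017
  5       105.00        77.7261       388.6304       2,331.7821
  6     1,105.00       770.2207     4,621.3241      32,349.2687
  Σ                  1,210.1228     5,888.1895      38,140.2352
P = 1,210.1228.
Convexity = Σ t(t+1)·PV / [P·(1+y)²] = 38,140.2352 / (1,210.1228 × 1.127844) = 27.94505.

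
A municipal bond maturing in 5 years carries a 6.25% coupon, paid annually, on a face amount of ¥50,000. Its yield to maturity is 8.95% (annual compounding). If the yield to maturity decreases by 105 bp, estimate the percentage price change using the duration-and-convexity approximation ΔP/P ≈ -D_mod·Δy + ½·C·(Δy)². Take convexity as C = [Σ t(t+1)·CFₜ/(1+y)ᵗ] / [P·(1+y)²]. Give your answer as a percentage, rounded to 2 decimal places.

With y = 0.0895:
  t   CF        PV=CF/(1+0.0895)^t    t·PV        t(t+1)·PV
  1     3,125.00     2,868.2882     2,868.2882       5,736.5764
  2     3,125.00     2,632.6647     5,265.3294      15,795.9883
  3     3,125.00     2,416.3972     7,249.1915      28,996.7660
  4     3,125.00     2,217.8955     8,871.5821      44,357.9104
  5    53,125.00    34,606.9057   173,034.5287   1,038,207.1724
  Σ                 44,742.1514   197,288.9199   1,133,094.4135
P = 44,742.1514; D_Mac = 4.40946 yrs; D_mod = 4.04724 yrs; C = 21.33510.
Duration effect: -4.04724 × (-0.0105) = +0.042496
Convexity effect: 0.5 × 21.33510 × (-0.0105)² = +0.0011761
ΔP/P ≈ +0.042496 + 0.0011761 = +0.043672 = +4.3672%.

+4.37%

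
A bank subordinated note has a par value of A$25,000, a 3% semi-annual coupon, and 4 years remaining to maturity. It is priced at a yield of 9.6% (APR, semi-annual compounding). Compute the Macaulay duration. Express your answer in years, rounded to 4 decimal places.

3.7668 years

Periodic yield y = 0.048. Discount each cash flow and weight by its period:
  t   CF        PV=CF/(1+0.048)^t    t·PV
  1       375.00       357.8244       357.8244
  2       375.00       341.4355       682.8710
  3       375.00       325.7973       977.3918
  4       375.00       310.8752     1,243.5010
  5       375.00       296.6367     1,483.1834
  6       375.00       283.0503     1,698.3016
  7       375.00       270.0861     1,890.6029
  8    25,375.00    17,438.7676   139,510.1407
  Σ                 19,624.4731   147,843.8169
Price P = Σ PV = 19,624.4731.
Macaulay duration = Σ(t·PV) / P = 147,843.8169 / 19,624.4731 = 7.53365 half-year periods.
In years: 7.53365 / 2 = 3.76682 years.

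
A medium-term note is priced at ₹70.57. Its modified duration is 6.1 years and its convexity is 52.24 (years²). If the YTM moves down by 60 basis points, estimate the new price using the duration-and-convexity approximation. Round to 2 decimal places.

Duration effect: -D_mod·Δy = -6.1 × (-0.006) = +0.036600
Convexity effect: ½·C·(Δy)² = 0.5 × 52.24 × (-0.006)² = +0.00094032
ΔP/P ≈ +0.036600 + 0.00094032 = +0.03754032
New price ≈ 70.57 × (1 + 0.03754032) = 73.2192203824.

₹73.22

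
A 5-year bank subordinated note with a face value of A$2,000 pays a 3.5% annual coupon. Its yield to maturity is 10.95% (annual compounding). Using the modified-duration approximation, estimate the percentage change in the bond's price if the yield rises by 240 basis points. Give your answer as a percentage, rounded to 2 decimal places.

-9.96%

Periodic yield y = 0.1095. Modified duration first:
  t   CF        PV=CF/(1+0.1095)^t    t·PV
  1        70.00        63.0915        63.0915
  2        70.00        56.8648       113.7296
  3        70.00        51.2526       153.7579
  4        70.00        46.1943       184.7774
  5     2,070.00     1,231.2148     6,156.0738
  Σ                  1,448.6180     6,671.4301
P = 1,448.6180; D_Mac = 4.60538 yrs; D_mod = 4.60538/(1+0.1095) = 4.15086 yrs.
ΔP/P ≈ -D_mod · Δy = -4.15086 × (+0.024) = -0.099621 = -9.9621%.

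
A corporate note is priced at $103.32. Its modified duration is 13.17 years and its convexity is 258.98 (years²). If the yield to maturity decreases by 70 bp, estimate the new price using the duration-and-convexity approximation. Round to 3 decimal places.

Duration effect: -D_mod·Δy = -13.17 × (-0.007) = +0.092190
Convexity effect: ½·C·(Δy)² = 0.5 × 258.98 × (-0.007)² = +0.00634501
ΔP/P ≈ +0.092190 + 0.00634501 = +0.09853501
New price ≈ 103.32 × (1 + 0.09853501) = 113.5006372332.

$113.501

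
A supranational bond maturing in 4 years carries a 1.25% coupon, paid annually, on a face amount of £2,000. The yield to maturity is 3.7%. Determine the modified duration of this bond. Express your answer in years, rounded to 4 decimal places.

Periodic yield y = 0.037. First find Macaulay duration:
  t   CF        PV=CF/(1+0.037)^t    t·PV
  1        25.00        24.1080        24.1080
  2        25.00        23.2478        46.4957
  3        25.00        22.4184        67.2551
  4     2,025.00     1,751.0962     7,004.3847
  Σ                  1,820.8704     7,142.2435
P = 1,820.8704; Macaulay duration = 7,142.2435 / 1,820.8704 = 3.92243 years.
Modified duration = D_Mac / (1 + y) = 3.92243 / 1.037 = 3.78248 years.

3.7825 years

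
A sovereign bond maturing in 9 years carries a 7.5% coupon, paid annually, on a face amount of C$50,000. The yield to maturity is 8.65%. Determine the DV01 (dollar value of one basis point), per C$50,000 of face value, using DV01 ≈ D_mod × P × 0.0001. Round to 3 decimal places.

Periodic yield y = 0.0865.
  t   CF        PV=CF/(1+0.0865)^t    t·PV
  1     3,750.00     3,451.4496     3,451.4496
  2     3,750.00     3,176.6678     6,353.3357
  3     3,750.00     2,923.7624     8,771.2872
  4     3,750.00     2,690.9916    10,763.9665
  5     3,750.00     2,476.7525    12,383.7626
  6     3,750.00     2,279.5697    13,677.4185
  7     3,750.00     2,098.0854    14,686.5975
  8     3,750.00     1,931.0496    15,448.3966
  9    53,750.00    25,474.8064   229,273.2579
  Σ                 46,503.1351   314,809.4720
P = 46,503.1351; D_Mac = 6.76964 yrs; D_mod = 6.23069 yrs.
DV01 ≈ 6.23069 × 46,503.1351 × 0.0001 = 28.974641.

C$28.975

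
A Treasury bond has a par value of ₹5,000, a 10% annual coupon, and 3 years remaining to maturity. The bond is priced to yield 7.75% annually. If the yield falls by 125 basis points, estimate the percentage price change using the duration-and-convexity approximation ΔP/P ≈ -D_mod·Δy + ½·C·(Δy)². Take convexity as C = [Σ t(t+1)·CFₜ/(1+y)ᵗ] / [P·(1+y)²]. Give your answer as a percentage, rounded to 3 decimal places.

+3.254%

With y = 0.0775:
  t   CF        PV=CF/(1+0.0775)^t    t·PV        t(t+1)·PV
  1       500.00       464.0371       464.0371         928.0742
  2       500.00       430.6609       861.3218       2,583.9654
  3     5,500.00     4,396.5382    13,189.6147      52,758.4586
  Σ                  5,291.2362    14,514.9736      56,270.4983
P = 5,291.2362; D_Mac = 2.74321 yrs; D_mod = 2.54590 yrs; C = 9.15986.
Duration effect: -2.54590 × (-0.0125) = +0.031824
Convexity effect: 0.5 × 9.15986 × (-0.0125)² = +0.0007156
ΔP/P ≈ +0.031824 + 0.0007156 = +0.032539 = +3.2539%.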